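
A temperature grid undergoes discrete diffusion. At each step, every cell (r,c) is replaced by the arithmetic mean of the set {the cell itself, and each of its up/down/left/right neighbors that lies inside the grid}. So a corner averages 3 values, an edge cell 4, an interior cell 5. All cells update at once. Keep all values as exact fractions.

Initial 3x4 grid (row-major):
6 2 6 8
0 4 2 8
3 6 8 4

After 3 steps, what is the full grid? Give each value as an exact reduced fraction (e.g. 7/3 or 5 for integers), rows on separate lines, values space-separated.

Answer: 7213/2160 15167/3600 8801/1800 6313/1080
52253/14400 11711/3000 10539/2000 4491/800
431/120 3551/800 36079/7200 12691/2160

Derivation:
After step 1:
  8/3 9/2 9/2 22/3
  13/4 14/5 28/5 11/2
  3 21/4 5 20/3
After step 2:
  125/36 217/60 329/60 52/9
  703/240 107/25 117/25 251/40
  23/6 321/80 1351/240 103/18
After step 3:
  7213/2160 15167/3600 8801/1800 6313/1080
  52253/14400 11711/3000 10539/2000 4491/800
  431/120 3551/800 36079/7200 12691/2160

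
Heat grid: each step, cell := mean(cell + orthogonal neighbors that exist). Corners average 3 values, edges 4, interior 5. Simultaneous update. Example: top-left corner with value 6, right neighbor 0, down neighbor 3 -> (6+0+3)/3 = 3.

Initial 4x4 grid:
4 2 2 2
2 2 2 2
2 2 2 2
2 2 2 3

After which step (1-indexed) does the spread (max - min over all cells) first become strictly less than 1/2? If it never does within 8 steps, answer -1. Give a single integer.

Step 1: max=8/3, min=2, spread=2/3
Step 2: max=23/9, min=2, spread=5/9
Step 3: max=257/108, min=197/96, spread=283/864
  -> spread < 1/2 first at step 3
Step 4: max=7523/3240, min=199/96, spread=3227/12960
Step 5: max=219953/97200, min=904717/432000, spread=655667/3888000
Step 6: max=6516257/2916000, min=27347317/12960000, spread=14524427/116640000
Step 7: max=3866191/1749600, min=32895349/15552000, spread=13237139/139968000
Step 8: max=5760346583/2624400000, min=11111352383/5248800000, spread=409340783/5248800000

Answer: 3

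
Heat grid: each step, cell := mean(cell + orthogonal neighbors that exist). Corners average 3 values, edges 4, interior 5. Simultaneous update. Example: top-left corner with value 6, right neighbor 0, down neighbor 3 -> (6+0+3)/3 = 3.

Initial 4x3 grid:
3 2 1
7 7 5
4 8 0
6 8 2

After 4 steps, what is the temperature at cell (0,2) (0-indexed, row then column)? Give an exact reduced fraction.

Step 1: cell (0,2) = 8/3
Step 2: cell (0,2) = 55/18
Step 3: cell (0,2) = 7813/2160
Step 4: cell (0,2) = 493079/129600
Full grid after step 4:
  21377/4800 3597751/864000 493079/129600
  177289/36000 1609409/360000 222871/54000
  191099/36000 448471/90000 29917/6750
  19889/3600 1101479/216000 76463/16200

Answer: 493079/129600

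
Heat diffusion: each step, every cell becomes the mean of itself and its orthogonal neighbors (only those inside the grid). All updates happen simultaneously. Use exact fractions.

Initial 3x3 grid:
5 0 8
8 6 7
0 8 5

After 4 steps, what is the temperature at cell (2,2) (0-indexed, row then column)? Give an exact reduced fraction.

Answer: 734651/129600

Derivation:
Step 1: cell (2,2) = 20/3
Step 2: cell (2,2) = 215/36
Step 3: cell (2,2) = 12673/2160
Step 4: cell (2,2) = 734651/129600
Full grid after step 4:
  322613/64800 4494617/864000 233417/43200
  4420117/864000 1914379/360000 2418371/432000
  338213/64800 526513/96000 734651/129600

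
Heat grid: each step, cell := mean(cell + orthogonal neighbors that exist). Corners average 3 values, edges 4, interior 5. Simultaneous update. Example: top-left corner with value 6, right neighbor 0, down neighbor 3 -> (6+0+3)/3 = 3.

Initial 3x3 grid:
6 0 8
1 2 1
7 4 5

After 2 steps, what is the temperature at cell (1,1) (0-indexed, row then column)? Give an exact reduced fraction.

Answer: 181/50

Derivation:
Step 1: cell (1,1) = 8/5
Step 2: cell (1,1) = 181/50
Full grid after step 2:
  31/9 41/15 11/3
  179/60 181/50 179/60
  25/6 403/120 71/18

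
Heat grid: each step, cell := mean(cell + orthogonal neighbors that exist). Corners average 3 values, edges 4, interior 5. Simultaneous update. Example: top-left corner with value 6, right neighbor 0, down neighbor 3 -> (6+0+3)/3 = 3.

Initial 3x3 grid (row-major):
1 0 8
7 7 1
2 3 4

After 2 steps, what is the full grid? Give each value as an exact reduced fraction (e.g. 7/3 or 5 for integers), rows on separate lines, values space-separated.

Answer: 131/36 199/60 4
871/240 417/100 107/30
49/12 107/30 35/9

Derivation:
After step 1:
  8/3 4 3
  17/4 18/5 5
  4 4 8/3
After step 2:
  131/36 199/60 4
  871/240 417/100 107/30
  49/12 107/30 35/9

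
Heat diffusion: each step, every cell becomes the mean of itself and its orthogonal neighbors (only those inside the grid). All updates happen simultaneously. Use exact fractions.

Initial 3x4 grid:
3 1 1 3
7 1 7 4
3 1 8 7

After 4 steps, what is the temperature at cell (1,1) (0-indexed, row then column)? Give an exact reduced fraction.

Step 1: cell (1,1) = 17/5
Step 2: cell (1,1) = 317/100
Step 3: cell (1,1) = 5387/1500
Step 4: cell (1,1) = 635861/180000
Full grid after step 4:
  201601/64800 88259/27000 189463/54000 505787/129600
  1475179/432000 635861/180000 162533/40000 1248601/288000
  234151/64800 13423/3375 119419/27000 623287/129600

Answer: 635861/180000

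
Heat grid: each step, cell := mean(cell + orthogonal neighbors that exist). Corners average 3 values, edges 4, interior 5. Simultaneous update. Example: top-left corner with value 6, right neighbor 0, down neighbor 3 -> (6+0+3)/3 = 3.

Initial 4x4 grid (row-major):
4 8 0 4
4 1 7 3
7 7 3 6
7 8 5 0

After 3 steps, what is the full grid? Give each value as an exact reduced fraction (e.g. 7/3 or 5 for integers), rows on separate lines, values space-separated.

After step 1:
  16/3 13/4 19/4 7/3
  4 27/5 14/5 5
  25/4 26/5 28/5 3
  22/3 27/4 4 11/3
After step 2:
  151/36 281/60 197/60 145/36
  1259/240 413/100 471/100 197/60
  1367/240 146/25 103/25 259/60
  61/9 1397/240 1201/240 32/9
After step 3:
  10169/2160 7331/1800 7517/1800 1907/540
  34679/7200 29531/6000 2929/750 919/225
  42407/7200 3841/750 28789/6000 3437/900
  3293/540 42197/7200 33301/7200 9271/2160

Answer: 10169/2160 7331/1800 7517/1800 1907/540
34679/7200 29531/6000 2929/750 919/225
42407/7200 3841/750 28789/6000 3437/900
3293/540 42197/7200 33301/7200 9271/2160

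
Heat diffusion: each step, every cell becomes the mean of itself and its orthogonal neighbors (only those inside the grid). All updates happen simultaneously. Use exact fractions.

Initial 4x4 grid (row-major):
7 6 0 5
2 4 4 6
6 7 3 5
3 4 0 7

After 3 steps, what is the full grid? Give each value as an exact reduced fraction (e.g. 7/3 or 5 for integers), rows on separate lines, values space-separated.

After step 1:
  5 17/4 15/4 11/3
  19/4 23/5 17/5 5
  9/2 24/5 19/5 21/4
  13/3 7/2 7/2 4
After step 2:
  14/3 22/5 113/30 149/36
  377/80 109/25 411/100 1039/240
  1103/240 106/25 83/20 361/80
  37/9 121/30 37/10 17/4
After step 3:
  3307/720 2579/600 7387/1800 8809/2160
  3667/800 8729/2000 24859/6000 30763/7200
  31787/7200 5131/1200 1657/400 2069/480
  9173/2160 3619/900 121/30 997/240

Answer: 3307/720 2579/600 7387/1800 8809/2160
3667/800 8729/2000 24859/6000 30763/7200
31787/7200 5131/1200 1657/400 2069/480
9173/2160 3619/900 121/30 997/240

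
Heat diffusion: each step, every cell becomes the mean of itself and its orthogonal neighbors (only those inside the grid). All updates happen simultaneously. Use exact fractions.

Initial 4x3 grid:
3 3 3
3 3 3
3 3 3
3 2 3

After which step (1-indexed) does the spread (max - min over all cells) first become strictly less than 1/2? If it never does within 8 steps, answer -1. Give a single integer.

Step 1: max=3, min=8/3, spread=1/3
  -> spread < 1/2 first at step 1
Step 2: max=3, min=653/240, spread=67/240
Step 3: max=3, min=6043/2160, spread=437/2160
Step 4: max=2991/1000, min=2434469/864000, spread=29951/172800
Step 5: max=10046/3375, min=22112179/7776000, spread=206761/1555200
Step 6: max=16034329/5400000, min=8875004429/3110400000, spread=14430763/124416000
Step 7: max=1278347273/432000000, min=534764258311/186624000000, spread=139854109/1492992000
Step 8: max=114788771023/38880000000, min=32169848109749/11197440000000, spread=7114543559/89579520000

Answer: 1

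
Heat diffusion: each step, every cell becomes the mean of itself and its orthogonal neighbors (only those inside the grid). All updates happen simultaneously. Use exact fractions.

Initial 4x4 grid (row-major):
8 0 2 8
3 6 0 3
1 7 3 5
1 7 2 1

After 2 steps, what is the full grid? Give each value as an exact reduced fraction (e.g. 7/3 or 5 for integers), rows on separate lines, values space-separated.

After step 1:
  11/3 4 5/2 13/3
  9/2 16/5 14/5 4
  3 24/5 17/5 3
  3 17/4 13/4 8/3
After step 2:
  73/18 401/120 409/120 65/18
  431/120 193/50 159/50 53/15
  153/40 373/100 69/20 49/15
  41/12 153/40 407/120 107/36

Answer: 73/18 401/120 409/120 65/18
431/120 193/50 159/50 53/15
153/40 373/100 69/20 49/15
41/12 153/40 407/120 107/36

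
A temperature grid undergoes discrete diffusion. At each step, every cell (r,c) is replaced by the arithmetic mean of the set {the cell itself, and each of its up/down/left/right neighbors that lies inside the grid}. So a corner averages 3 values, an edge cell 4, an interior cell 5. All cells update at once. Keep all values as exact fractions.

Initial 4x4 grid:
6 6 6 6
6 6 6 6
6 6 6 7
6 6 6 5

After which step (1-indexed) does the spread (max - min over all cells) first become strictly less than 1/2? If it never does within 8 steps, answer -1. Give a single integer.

Answer: 2

Derivation:
Step 1: max=25/4, min=23/4, spread=1/2
Step 2: max=489/80, min=71/12, spread=47/240
  -> spread < 1/2 first at step 2
Step 3: max=14609/2400, min=14299/2400, spread=31/240
Step 4: max=130889/21600, min=143531/24000, spread=17111/216000
Step 5: max=13063073/2160000, min=1293811/216000, spread=124963/2160000
Step 6: max=117490553/19440000, min=25902637/4320000, spread=1857373/38880000
Step 7: max=5633267/933120, min=233174183/38880000, spread=2317913/58320000
Step 8: max=105574205489/17496000000, min=34996186753/5832000000, spread=58564523/1749600000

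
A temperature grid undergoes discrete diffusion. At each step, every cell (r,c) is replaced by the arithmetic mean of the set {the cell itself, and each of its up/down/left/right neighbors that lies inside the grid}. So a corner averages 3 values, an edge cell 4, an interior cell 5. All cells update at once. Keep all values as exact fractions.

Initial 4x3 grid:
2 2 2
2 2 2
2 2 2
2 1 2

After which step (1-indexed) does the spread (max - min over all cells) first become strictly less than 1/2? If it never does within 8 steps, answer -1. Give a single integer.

Step 1: max=2, min=5/3, spread=1/3
  -> spread < 1/2 first at step 1
Step 2: max=2, min=413/240, spread=67/240
Step 3: max=2, min=3883/2160, spread=437/2160
Step 4: max=1991/1000, min=1570469/864000, spread=29951/172800
Step 5: max=6671/3375, min=14336179/7776000, spread=206761/1555200
Step 6: max=10634329/5400000, min=5764604429/3110400000, spread=14430763/124416000
Step 7: max=846347273/432000000, min=348140258311/186624000000, spread=139854109/1492992000
Step 8: max=75908771023/38880000000, min=20972408109749/11197440000000, spread=7114543559/89579520000

Answer: 1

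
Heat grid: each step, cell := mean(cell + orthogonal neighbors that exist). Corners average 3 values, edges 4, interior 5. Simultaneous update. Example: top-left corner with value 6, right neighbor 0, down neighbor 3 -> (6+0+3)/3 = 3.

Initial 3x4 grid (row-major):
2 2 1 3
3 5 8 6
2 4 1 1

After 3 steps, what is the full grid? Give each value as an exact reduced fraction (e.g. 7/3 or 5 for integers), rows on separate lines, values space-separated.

After step 1:
  7/3 5/2 7/2 10/3
  3 22/5 21/5 9/2
  3 3 7/2 8/3
After step 2:
  47/18 191/60 203/60 34/9
  191/60 171/50 201/50 147/40
  3 139/40 401/120 32/9
After step 3:
  404/135 5669/1800 808/225 3901/1080
  10993/3600 10369/3000 446/125 9017/2400
  1159/360 3971/1200 12953/3600 1903/540

Answer: 404/135 5669/1800 808/225 3901/1080
10993/3600 10369/3000 446/125 9017/2400
1159/360 3971/1200 12953/3600 1903/540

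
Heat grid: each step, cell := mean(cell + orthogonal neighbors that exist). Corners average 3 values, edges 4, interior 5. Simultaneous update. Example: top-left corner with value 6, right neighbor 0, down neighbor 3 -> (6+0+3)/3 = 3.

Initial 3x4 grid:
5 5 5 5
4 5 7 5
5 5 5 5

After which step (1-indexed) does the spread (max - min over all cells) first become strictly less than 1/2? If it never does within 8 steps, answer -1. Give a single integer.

Step 1: max=11/2, min=14/3, spread=5/6
Step 2: max=271/50, min=173/36, spread=553/900
Step 3: max=12787/2400, min=70207/14400, spread=1303/2880
  -> spread < 1/2 first at step 3
Step 4: max=114167/21600, min=640637/129600, spread=8873/25920
Step 5: max=45534427/8640000, min=257821687/51840000, spread=123079/414720
Step 6: max=2717847593/518400000, min=15578917733/3110400000, spread=29126713/124416000
Step 7: max=162642726787/31104000000, min=938278092847/186624000000, spread=300626143/1492992000
Step 8: max=9726156723233/1866240000000, min=56514930885773/11197440000000, spread=14736075629/89579520000

Answer: 3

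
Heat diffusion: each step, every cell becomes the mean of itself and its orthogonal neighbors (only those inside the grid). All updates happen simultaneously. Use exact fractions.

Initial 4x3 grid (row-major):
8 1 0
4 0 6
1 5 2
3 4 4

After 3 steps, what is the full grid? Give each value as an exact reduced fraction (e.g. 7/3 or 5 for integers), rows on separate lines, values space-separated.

After step 1:
  13/3 9/4 7/3
  13/4 16/5 2
  13/4 12/5 17/4
  8/3 4 10/3
After step 2:
  59/18 727/240 79/36
  421/120 131/50 707/240
  347/120 171/50 719/240
  119/36 31/10 139/36
After step 3:
  7067/2160 40037/14400 2941/1080
  2767/900 4657/1500 19361/7200
  11813/3600 6011/2000 23801/7200
  3347/1080 2053/600 7169/2160

Answer: 7067/2160 40037/14400 2941/1080
2767/900 4657/1500 19361/7200
11813/3600 6011/2000 23801/7200
3347/1080 2053/600 7169/2160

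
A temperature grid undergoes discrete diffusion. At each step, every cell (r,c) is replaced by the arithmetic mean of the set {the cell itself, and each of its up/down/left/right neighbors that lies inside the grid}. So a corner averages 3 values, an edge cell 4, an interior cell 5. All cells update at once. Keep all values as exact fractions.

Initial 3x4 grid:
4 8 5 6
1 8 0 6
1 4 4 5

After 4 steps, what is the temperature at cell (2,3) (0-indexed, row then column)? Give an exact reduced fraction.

Answer: 6931/1600

Derivation:
Step 1: cell (2,3) = 5
Step 2: cell (2,3) = 25/6
Step 3: cell (2,3) = 3197/720
Step 4: cell (2,3) = 6931/1600
Full grid after step 4:
  285743/64800 15329/3375 16339/3375 621611/129600
  1714717/432000 774353/180000 1594481/360000 4029019/864000
  81181/21600 34669/9000 76433/18000 6931/1600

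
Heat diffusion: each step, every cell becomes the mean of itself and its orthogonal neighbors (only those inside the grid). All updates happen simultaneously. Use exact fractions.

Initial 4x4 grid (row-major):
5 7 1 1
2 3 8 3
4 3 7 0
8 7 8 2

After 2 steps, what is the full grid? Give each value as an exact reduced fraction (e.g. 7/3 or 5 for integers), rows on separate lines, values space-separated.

After step 1:
  14/3 4 17/4 5/3
  7/2 23/5 22/5 3
  17/4 24/5 26/5 3
  19/3 13/2 6 10/3
After step 2:
  73/18 1051/240 859/240 107/36
  1021/240 213/50 429/100 181/60
  1133/240 507/100 117/25 109/30
  205/36 709/120 631/120 37/9

Answer: 73/18 1051/240 859/240 107/36
1021/240 213/50 429/100 181/60
1133/240 507/100 117/25 109/30
205/36 709/120 631/120 37/9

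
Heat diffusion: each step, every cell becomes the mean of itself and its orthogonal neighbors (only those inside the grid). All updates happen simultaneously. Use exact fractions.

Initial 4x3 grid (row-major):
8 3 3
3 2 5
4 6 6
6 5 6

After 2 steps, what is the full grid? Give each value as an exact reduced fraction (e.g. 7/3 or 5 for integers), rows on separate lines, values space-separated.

After step 1:
  14/3 4 11/3
  17/4 19/5 4
  19/4 23/5 23/4
  5 23/4 17/3
After step 2:
  155/36 121/30 35/9
  131/30 413/100 1033/240
  93/20 493/100 1201/240
  31/6 1261/240 103/18

Answer: 155/36 121/30 35/9
131/30 413/100 1033/240
93/20 493/100 1201/240
31/6 1261/240 103/18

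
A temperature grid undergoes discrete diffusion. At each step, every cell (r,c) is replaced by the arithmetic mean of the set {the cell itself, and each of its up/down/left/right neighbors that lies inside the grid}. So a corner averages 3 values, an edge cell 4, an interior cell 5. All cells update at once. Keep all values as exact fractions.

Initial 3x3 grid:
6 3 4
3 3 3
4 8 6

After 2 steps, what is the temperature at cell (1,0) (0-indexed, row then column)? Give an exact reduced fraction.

Step 1: cell (1,0) = 4
Step 2: cell (1,0) = 17/4
Full grid after step 2:
  4 23/6 34/9
  17/4 17/4 17/4
  19/4 239/48 179/36

Answer: 17/4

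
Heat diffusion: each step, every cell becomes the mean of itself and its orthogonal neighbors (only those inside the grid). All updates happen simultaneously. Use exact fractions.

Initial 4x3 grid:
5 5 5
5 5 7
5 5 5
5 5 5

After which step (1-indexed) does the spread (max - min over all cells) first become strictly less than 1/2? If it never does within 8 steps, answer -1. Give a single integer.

Answer: 3

Derivation:
Step 1: max=17/3, min=5, spread=2/3
Step 2: max=331/60, min=5, spread=31/60
Step 3: max=2911/540, min=5, spread=211/540
  -> spread < 1/2 first at step 3
Step 4: max=286897/54000, min=4547/900, spread=14077/54000
Step 5: max=2570407/486000, min=273683/54000, spread=5363/24300
Step 6: max=76640809/14580000, min=152869/30000, spread=93859/583200
Step 7: max=4584274481/874800000, min=248336467/48600000, spread=4568723/34992000
Step 8: max=274220435629/52488000000, min=7471618889/1458000000, spread=8387449/83980800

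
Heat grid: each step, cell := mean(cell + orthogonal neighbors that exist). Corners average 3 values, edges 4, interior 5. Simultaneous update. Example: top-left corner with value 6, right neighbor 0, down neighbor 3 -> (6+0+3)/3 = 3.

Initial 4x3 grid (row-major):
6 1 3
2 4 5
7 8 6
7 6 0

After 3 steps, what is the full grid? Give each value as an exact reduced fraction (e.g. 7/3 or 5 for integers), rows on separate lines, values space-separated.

After step 1:
  3 7/2 3
  19/4 4 9/2
  6 31/5 19/4
  20/3 21/4 4
After step 2:
  15/4 27/8 11/3
  71/16 459/100 65/16
  1417/240 131/25 389/80
  215/36 1327/240 14/3
After step 3:
  185/48 9229/2400 533/144
  11209/2400 4341/1000 10309/2400
  38797/7200 31351/6000 11299/2400
  3133/540 77069/14400 1807/360

Answer: 185/48 9229/2400 533/144
11209/2400 4341/1000 10309/2400
38797/7200 31351/6000 11299/2400
3133/540 77069/14400 1807/360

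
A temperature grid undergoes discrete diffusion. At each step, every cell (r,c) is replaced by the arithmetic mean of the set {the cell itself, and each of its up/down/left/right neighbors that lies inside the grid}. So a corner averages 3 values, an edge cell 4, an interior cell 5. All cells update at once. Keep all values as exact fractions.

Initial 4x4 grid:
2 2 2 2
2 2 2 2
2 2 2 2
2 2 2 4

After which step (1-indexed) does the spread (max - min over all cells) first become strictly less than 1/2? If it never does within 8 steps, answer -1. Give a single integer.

Answer: 3

Derivation:
Step 1: max=8/3, min=2, spread=2/3
Step 2: max=23/9, min=2, spread=5/9
Step 3: max=257/108, min=2, spread=41/108
  -> spread < 1/2 first at step 3
Step 4: max=7523/3240, min=2, spread=1043/3240
Step 5: max=219953/97200, min=2, spread=25553/97200
Step 6: max=6503459/2916000, min=18079/9000, spread=645863/2916000
Step 7: max=192601691/87480000, min=120971/60000, spread=16225973/87480000
Step 8: max=5726277983/2624400000, min=54701/27000, spread=409340783/2624400000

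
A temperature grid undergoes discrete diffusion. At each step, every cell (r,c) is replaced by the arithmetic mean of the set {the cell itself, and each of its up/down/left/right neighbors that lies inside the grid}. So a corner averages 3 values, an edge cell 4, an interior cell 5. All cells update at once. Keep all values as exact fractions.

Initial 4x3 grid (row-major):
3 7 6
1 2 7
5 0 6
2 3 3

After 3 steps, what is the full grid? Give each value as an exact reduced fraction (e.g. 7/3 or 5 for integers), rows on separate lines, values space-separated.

Answer: 8029/2160 31481/7200 10699/2160
23821/7200 11449/3000 32821/7200
20051/7200 2521/750 3039/800
6047/2160 1331/450 2539/720

Derivation:
After step 1:
  11/3 9/2 20/3
  11/4 17/5 21/4
  2 16/5 4
  10/3 2 4
After step 2:
  131/36 547/120 197/36
  709/240 191/50 1159/240
  677/240 73/25 329/80
  22/9 47/15 10/3
After step 3:
  8029/2160 31481/7200 10699/2160
  23821/7200 11449/3000 32821/7200
  20051/7200 2521/750 3039/800
  6047/2160 1331/450 2539/720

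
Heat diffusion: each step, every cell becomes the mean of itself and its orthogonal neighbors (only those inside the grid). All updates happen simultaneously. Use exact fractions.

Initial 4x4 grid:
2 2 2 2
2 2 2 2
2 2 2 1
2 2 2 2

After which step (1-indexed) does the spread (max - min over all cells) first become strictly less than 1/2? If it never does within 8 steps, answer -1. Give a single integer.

Step 1: max=2, min=5/3, spread=1/3
  -> spread < 1/2 first at step 1
Step 2: max=2, min=209/120, spread=31/120
Step 3: max=2, min=1949/1080, spread=211/1080
Step 4: max=2, min=199157/108000, spread=16843/108000
Step 5: max=17921/9000, min=1805357/972000, spread=130111/972000
Step 6: max=1072841/540000, min=54677633/29160000, spread=3255781/29160000
Step 7: max=1068893/540000, min=1649246309/874800000, spread=82360351/874800000
Step 8: max=191893559/97200000, min=49736683109/26244000000, spread=2074577821/26244000000

Answer: 1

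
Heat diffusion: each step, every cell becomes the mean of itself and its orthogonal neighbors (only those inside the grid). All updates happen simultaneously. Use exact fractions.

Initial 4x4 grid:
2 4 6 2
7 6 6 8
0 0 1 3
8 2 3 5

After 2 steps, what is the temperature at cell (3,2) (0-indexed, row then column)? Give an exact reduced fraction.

Answer: 46/15

Derivation:
Step 1: cell (3,2) = 11/4
Step 2: cell (3,2) = 46/15
Full grid after step 2:
  151/36 269/60 74/15 175/36
  493/120 401/100 437/100 74/15
  379/120 16/5 84/25 229/60
  31/9 167/60 46/15 32/9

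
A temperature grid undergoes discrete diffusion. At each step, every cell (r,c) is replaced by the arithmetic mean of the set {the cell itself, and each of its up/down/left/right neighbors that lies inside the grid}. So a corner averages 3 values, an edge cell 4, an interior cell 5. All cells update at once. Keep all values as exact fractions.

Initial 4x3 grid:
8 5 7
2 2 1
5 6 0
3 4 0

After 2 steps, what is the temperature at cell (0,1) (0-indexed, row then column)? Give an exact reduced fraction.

Answer: 541/120

Derivation:
Step 1: cell (0,1) = 11/2
Step 2: cell (0,1) = 541/120
Full grid after step 2:
  59/12 541/120 37/9
  329/80 377/100 707/240
  313/80 78/25 539/240
  15/4 719/240 19/9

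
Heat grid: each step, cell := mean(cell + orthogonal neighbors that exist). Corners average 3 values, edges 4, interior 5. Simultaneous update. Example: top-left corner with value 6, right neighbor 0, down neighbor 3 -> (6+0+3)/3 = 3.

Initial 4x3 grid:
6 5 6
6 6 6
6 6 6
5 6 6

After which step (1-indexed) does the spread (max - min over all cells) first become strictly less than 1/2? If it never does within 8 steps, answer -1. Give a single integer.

Answer: 1

Derivation:
Step 1: max=6, min=17/3, spread=1/3
  -> spread < 1/2 first at step 1
Step 2: max=6, min=1373/240, spread=67/240
Step 3: max=853/144, min=6239/1080, spread=317/2160
Step 4: max=70877/12000, min=5014949/864000, spread=17639/172800
Step 5: max=15261913/2592000, min=45179359/7776000, spread=30319/388800
Step 6: max=913693147/155520000, min=2716407041/466560000, spread=61681/1166400
Step 7: max=676321433/115200000, min=163081773019/27993600000, spread=1580419/34992000
Step 8: max=3283583985707/559872000000, min=9794289805121/1679616000000, spread=7057769/209952000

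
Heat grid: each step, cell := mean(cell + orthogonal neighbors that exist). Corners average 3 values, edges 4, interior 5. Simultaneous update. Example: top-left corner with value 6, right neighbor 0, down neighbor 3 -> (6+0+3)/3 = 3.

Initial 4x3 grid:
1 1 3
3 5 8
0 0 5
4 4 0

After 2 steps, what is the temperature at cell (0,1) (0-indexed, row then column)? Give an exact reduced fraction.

Step 1: cell (0,1) = 5/2
Step 2: cell (0,1) = 347/120
Full grid after step 2:
  77/36 347/120 47/12
  34/15 81/25 159/40
  71/30 66/25 143/40
  77/36 157/60 11/4

Answer: 347/120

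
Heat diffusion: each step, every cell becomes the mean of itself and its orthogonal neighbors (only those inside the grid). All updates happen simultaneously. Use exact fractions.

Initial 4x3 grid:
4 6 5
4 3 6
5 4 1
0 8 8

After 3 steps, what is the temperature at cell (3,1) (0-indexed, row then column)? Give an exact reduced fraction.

Answer: 1387/300

Derivation:
Step 1: cell (3,1) = 5
Step 2: cell (3,1) = 24/5
Step 3: cell (3,1) = 1387/300
Full grid after step 3:
  9631/2160 32573/7200 1277/270
  30013/7200 26699/6000 16319/3600
  29933/7200 8763/2000 2113/450
  9317/2160 1387/300 5231/1080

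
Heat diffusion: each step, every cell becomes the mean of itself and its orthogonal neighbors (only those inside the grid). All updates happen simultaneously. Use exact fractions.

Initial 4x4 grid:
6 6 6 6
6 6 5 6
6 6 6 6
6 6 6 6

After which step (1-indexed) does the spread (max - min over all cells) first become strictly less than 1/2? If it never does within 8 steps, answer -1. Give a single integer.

Answer: 1

Derivation:
Step 1: max=6, min=23/4, spread=1/4
  -> spread < 1/2 first at step 1
Step 2: max=6, min=289/50, spread=11/50
Step 3: max=6, min=14033/2400, spread=367/2400
Step 4: max=3587/600, min=63229/10800, spread=1337/10800
Step 5: max=107531/18000, min=1902331/324000, spread=33227/324000
Step 6: max=643951/108000, min=57105673/9720000, spread=849917/9720000
Step 7: max=9651467/1620000, min=1715885653/291600000, spread=21378407/291600000
Step 8: max=2892311657/486000000, min=51521537629/8748000000, spread=540072197/8748000000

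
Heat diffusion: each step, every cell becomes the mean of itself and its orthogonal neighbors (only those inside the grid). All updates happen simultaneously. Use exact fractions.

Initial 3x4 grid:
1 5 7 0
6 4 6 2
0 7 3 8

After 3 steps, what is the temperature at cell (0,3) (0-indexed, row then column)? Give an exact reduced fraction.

Step 1: cell (0,3) = 3
Step 2: cell (0,3) = 23/6
Step 3: cell (0,3) = 2833/720
Full grid after step 3:
  497/120 1967/480 2083/480 2833/720
  2227/576 1357/300 5167/1200 157/36
  9041/2160 767/180 3437/720 4777/1080

Answer: 2833/720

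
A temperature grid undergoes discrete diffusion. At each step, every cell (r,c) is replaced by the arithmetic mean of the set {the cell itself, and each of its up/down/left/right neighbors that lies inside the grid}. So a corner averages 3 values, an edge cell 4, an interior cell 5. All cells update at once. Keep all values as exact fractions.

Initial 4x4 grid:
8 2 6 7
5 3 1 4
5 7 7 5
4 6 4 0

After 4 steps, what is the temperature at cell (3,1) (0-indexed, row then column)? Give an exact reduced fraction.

Answer: 34771/7200

Derivation:
Step 1: cell (3,1) = 21/4
Step 2: cell (3,1) = 201/40
Step 3: cell (3,1) = 233/48
Step 4: cell (3,1) = 34771/7200
Full grid after step 4:
  34331/7200 66221/14400 985291/216000 36167/8100
  11543/2400 283003/60000 25061/5625 954781/216000
  36013/7200 8903/1875 269269/60000 305599/72000
  2707/540 34771/7200 53089/12000 30389/7200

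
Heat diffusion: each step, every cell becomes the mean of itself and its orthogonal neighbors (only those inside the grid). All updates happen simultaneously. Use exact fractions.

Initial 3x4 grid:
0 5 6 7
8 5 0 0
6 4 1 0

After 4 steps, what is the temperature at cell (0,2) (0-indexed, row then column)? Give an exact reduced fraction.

Step 1: cell (0,2) = 9/2
Step 2: cell (0,2) = 457/120
Step 3: cell (0,2) = 6527/1800
Step 4: cell (0,2) = 93547/27000
Full grid after step 4:
  567001/129600 218819/54000 93547/27000 398821/129600
  3794489/864000 1384081/360000 1112381/360000 2231689/864000
  183817/43200 264467/72000 587501/216000 287971/129600

Answer: 93547/27000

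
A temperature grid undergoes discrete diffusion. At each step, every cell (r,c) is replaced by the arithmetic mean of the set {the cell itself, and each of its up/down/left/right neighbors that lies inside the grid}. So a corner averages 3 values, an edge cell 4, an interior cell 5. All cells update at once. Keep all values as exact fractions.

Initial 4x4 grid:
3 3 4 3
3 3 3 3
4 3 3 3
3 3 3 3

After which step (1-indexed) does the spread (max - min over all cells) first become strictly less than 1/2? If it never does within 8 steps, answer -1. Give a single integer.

Step 1: max=10/3, min=3, spread=1/3
  -> spread < 1/2 first at step 1
Step 2: max=391/120, min=3, spread=31/120
Step 3: max=3451/1080, min=3, spread=211/1080
Step 4: max=68543/21600, min=683/225, spread=119/864
Step 5: max=379517/120000, min=10283/3375, spread=125093/1080000
Step 6: max=15362449/4860000, min=275971/90000, spread=92003/972000
Step 7: max=92010857/29160000, min=1868603/607500, spread=2317913/29160000
Step 8: max=13792578757/4374000000, min=2249959357/729000000, spread=58564523/874800000

Answer: 1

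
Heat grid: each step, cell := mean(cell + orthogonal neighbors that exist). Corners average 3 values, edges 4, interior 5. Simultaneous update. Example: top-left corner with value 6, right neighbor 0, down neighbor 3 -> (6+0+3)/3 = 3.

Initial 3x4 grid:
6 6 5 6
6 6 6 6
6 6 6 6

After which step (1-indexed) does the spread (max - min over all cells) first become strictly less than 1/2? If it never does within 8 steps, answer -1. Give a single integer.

Answer: 1

Derivation:
Step 1: max=6, min=17/3, spread=1/3
  -> spread < 1/2 first at step 1
Step 2: max=6, min=689/120, spread=31/120
Step 3: max=6, min=6269/1080, spread=211/1080
Step 4: max=10753/1800, min=631103/108000, spread=14077/108000
Step 5: max=644317/108000, min=5691593/972000, spread=5363/48600
Step 6: max=357131/60000, min=171219191/29160000, spread=93859/1166400
Step 7: max=577863533/97200000, min=10287325519/1749600000, spread=4568723/69984000
Step 8: max=17314381111/2916000000, min=618075564371/104976000000, spread=8387449/167961600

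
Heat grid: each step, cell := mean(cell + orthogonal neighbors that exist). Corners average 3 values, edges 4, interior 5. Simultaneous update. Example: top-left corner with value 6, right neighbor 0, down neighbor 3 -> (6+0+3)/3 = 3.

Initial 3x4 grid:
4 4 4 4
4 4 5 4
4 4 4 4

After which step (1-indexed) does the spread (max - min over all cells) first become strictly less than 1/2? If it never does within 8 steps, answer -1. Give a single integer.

Step 1: max=17/4, min=4, spread=1/4
  -> spread < 1/2 first at step 1
Step 2: max=423/100, min=4, spread=23/100
Step 3: max=20011/4800, min=1613/400, spread=131/960
Step 4: max=179351/43200, min=29191/7200, spread=841/8640
Step 5: max=71662051/17280000, min=5853373/1440000, spread=56863/691200
Step 6: max=643614341/155520000, min=52829543/12960000, spread=386393/6220800
Step 7: max=257225723131/62208000000, min=21156358813/5184000000, spread=26795339/497664000
Step 8: max=15413735714129/3732480000000, min=1271246149667/311040000000, spread=254051069/5971968000

Answer: 1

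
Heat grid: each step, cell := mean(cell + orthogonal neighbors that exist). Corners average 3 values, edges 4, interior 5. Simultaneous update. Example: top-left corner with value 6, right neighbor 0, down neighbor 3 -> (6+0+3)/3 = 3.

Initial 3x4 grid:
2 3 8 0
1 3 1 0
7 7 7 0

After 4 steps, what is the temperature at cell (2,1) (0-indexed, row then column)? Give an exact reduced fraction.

Answer: 275087/72000

Derivation:
Step 1: cell (2,1) = 6
Step 2: cell (2,1) = 71/16
Step 3: cell (2,1) = 10301/2400
Step 4: cell (2,1) = 275087/72000
Full grid after step 4:
  148117/43200 38327/12000 322583/108000 327671/129600
  1050593/288000 437377/120000 363577/120000 782333/288000
  58789/14400 275087/72000 738041/216000 361921/129600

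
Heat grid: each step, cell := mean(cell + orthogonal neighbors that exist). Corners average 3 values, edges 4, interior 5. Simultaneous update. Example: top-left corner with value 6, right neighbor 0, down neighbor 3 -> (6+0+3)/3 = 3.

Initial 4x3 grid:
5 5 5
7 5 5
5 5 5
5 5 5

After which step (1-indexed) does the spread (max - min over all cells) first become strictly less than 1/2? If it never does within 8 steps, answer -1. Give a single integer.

Step 1: max=17/3, min=5, spread=2/3
Step 2: max=331/60, min=5, spread=31/60
Step 3: max=2911/540, min=5, spread=211/540
  -> spread < 1/2 first at step 3
Step 4: max=286897/54000, min=4547/900, spread=14077/54000
Step 5: max=2570407/486000, min=273683/54000, spread=5363/24300
Step 6: max=76640809/14580000, min=152869/30000, spread=93859/583200
Step 7: max=4584274481/874800000, min=248336467/48600000, spread=4568723/34992000
Step 8: max=274220435629/52488000000, min=7471618889/1458000000, spread=8387449/83980800

Answer: 3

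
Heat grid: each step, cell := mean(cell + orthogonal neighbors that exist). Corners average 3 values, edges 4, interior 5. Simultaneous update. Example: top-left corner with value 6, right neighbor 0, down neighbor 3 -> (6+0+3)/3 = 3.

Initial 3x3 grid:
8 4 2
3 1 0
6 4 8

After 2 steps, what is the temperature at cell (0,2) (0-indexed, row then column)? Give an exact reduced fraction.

Step 1: cell (0,2) = 2
Step 2: cell (0,2) = 17/6
Full grid after step 2:
  53/12 263/80 17/6
  487/120 363/100 223/80
  163/36 929/240 23/6

Answer: 17/6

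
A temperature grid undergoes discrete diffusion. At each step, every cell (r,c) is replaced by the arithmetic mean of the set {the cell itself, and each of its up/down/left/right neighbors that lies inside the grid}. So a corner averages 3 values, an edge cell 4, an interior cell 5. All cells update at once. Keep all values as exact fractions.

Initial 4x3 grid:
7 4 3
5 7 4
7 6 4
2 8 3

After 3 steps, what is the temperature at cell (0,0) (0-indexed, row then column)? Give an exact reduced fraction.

Answer: 11567/2160

Derivation:
Step 1: cell (0,0) = 16/3
Step 2: cell (0,0) = 205/36
Step 3: cell (0,0) = 11567/2160
Full grid after step 3:
  11567/2160 24719/4800 2473/540
  10199/1800 5093/1000 35071/7200
  19493/3600 4061/750 11537/2400
  11869/2160 73367/14400 1819/360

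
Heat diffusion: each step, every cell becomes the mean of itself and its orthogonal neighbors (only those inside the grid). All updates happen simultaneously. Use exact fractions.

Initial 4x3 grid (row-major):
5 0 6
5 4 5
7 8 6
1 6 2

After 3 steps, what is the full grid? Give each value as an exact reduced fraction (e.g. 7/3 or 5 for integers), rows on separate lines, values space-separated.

Answer: 8969/2160 20509/4800 9109/2160
17083/3600 9211/2000 8629/1800
17723/3600 30803/6000 8899/1800
10807/2160 70057/14400 10807/2160

Derivation:
After step 1:
  10/3 15/4 11/3
  21/4 22/5 21/4
  21/4 31/5 21/4
  14/3 17/4 14/3
After step 2:
  37/9 303/80 38/9
  547/120 497/100 557/120
  641/120 507/100 641/120
  85/18 1187/240 85/18
After step 3:
  8969/2160 20509/4800 9109/2160
  17083/3600 9211/2000 8629/1800
  17723/3600 30803/6000 8899/1800
  10807/2160 70057/14400 10807/2160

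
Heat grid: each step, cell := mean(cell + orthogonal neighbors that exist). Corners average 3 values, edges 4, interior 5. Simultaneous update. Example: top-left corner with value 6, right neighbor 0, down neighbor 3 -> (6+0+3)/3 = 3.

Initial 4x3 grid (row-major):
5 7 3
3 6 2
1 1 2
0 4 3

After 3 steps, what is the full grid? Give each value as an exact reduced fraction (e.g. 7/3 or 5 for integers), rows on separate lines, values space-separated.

After step 1:
  5 21/4 4
  15/4 19/5 13/4
  5/4 14/5 2
  5/3 2 3
After step 2:
  14/3 361/80 25/6
  69/20 377/100 261/80
  71/30 237/100 221/80
  59/36 71/30 7/3
After step 3:
  3031/720 20539/4800 1433/360
  1069/300 3473/1000 8377/2400
  8843/3600 16363/6000 6437/2400
  1147/540 3919/1800 199/80

Answer: 3031/720 20539/4800 1433/360
1069/300 3473/1000 8377/2400
8843/3600 16363/6000 6437/2400
1147/540 3919/1800 199/80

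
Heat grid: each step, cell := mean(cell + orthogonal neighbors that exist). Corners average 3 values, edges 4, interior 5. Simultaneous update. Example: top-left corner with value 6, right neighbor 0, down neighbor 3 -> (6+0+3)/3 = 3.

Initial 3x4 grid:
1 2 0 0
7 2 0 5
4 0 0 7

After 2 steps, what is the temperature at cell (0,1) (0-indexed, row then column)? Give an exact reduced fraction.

Step 1: cell (0,1) = 5/4
Step 2: cell (0,1) = 437/240
Full grid after step 2:
  97/36 437/240 289/240 31/18
  127/40 197/100 177/100 151/60
  26/9 547/240 173/80 35/12

Answer: 437/240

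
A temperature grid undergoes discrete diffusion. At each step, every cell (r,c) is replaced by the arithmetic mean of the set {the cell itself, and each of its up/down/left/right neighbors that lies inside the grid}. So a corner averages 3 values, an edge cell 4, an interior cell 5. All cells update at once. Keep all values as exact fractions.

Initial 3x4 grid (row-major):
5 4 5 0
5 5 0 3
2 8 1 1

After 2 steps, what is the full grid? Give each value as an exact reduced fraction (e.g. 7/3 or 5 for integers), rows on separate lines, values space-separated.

Answer: 41/9 241/60 187/60 71/36
1099/240 101/25 259/100 61/30
53/12 159/40 329/120 31/18

Derivation:
After step 1:
  14/3 19/4 9/4 8/3
  17/4 22/5 14/5 1
  5 4 5/2 5/3
After step 2:
  41/9 241/60 187/60 71/36
  1099/240 101/25 259/100 61/30
  53/12 159/40 329/120 31/18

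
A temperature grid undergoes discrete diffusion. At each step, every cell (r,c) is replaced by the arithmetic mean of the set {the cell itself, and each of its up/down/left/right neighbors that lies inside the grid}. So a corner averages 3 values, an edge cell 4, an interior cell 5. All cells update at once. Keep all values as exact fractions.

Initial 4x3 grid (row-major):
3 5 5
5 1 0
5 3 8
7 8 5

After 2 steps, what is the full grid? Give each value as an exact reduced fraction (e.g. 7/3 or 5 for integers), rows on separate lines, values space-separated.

Answer: 34/9 419/120 31/9
469/120 183/50 409/120
121/24 451/100 39/8
209/36 293/48 67/12

Derivation:
After step 1:
  13/3 7/2 10/3
  7/2 14/5 7/2
  5 5 4
  20/3 23/4 7
After step 2:
  34/9 419/120 31/9
  469/120 183/50 409/120
  121/24 451/100 39/8
  209/36 293/48 67/12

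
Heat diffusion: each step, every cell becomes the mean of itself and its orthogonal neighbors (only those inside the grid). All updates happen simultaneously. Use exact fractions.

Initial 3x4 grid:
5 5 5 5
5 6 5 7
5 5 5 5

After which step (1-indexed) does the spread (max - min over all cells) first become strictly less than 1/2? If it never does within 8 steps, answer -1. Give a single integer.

Step 1: max=17/3, min=5, spread=2/3
Step 2: max=673/120, min=409/80, spread=119/240
  -> spread < 1/2 first at step 2
Step 3: max=11791/2160, min=1847/360, spread=709/2160
Step 4: max=2345377/432000, min=1485473/288000, spread=46867/172800
Step 5: max=20940257/3888000, min=13439443/2592000, spread=312437/1555200
Step 6: max=8352973897/1555200000, min=5389369673/1036800000, spread=21513551/124416000
Step 7: max=499234200323/93312000000, min=324517708507/62208000000, spread=199322201/1492992000
Step 8: max=29903622584257/5598720000000, min=19501651677713/3732480000000, spread=10418321083/89579520000

Answer: 2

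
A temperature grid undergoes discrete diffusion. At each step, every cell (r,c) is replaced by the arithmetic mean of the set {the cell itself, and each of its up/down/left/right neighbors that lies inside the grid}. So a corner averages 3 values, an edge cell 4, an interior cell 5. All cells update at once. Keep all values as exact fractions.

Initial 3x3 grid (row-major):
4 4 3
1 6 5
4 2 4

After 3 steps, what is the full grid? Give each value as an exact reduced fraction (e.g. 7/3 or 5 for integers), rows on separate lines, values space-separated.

After step 1:
  3 17/4 4
  15/4 18/5 9/2
  7/3 4 11/3
After step 2:
  11/3 297/80 17/4
  761/240 201/50 473/120
  121/36 17/5 73/18
After step 3:
  211/60 18779/4800 2857/720
  51187/14400 3649/1000 29281/7200
  7151/2160 4451/1200 4103/1080

Answer: 211/60 18779/4800 2857/720
51187/14400 3649/1000 29281/7200
7151/2160 4451/1200 4103/1080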